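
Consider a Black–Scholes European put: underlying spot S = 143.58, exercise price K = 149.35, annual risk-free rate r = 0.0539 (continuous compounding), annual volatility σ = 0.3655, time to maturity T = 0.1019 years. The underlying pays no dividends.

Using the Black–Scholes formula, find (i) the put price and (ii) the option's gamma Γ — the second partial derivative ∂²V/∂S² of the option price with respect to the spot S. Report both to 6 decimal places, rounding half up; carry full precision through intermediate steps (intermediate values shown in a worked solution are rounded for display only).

price = 9.555051
Γ = 0.023181

σ√T = 0.3655·√0.1019 = 0.116674
d₁ = (ln(S/K) + (r+σ²/2)T) / (σ√T) = (ln(143.58/149.35) + (0.0539+0.3655²/2)·0.1019) / 0.116674 = (-0.039400 + 0.012299) / 0.116674 = -0.232282
d₂ = d₁ − σ√T = -0.232282 − 0.116674 = -0.348956
e^{−rT} = e^{−0.0539·0.1019} = 0.994523
N(−d₁) = 0.591841,  N(−d₂) = 0.636439
Put price V = K·e^{−rT}·N(−d₂) − S·N(−d₁) = 94.531533 − 84.976482 = 9.555051
φ(d₁) = (1/√(2π))·e^{−d₁²/2} = 0.388324
Γ = φ(d₁) / (S·σ·√T) = 0.023181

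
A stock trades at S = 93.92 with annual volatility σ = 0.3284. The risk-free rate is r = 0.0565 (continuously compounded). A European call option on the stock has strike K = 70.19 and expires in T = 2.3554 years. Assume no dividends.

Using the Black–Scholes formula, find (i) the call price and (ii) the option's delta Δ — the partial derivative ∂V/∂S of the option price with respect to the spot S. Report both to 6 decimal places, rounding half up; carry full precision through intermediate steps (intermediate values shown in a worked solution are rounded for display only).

price = 36.667779
Δ = 0.862999

σ√T = 0.3284·√2.3554 = 0.504006
d₁ = (ln(S/K) + (r+σ²/2)T) / (σ√T) = (ln(93.92/70.19) + (0.0565+0.3284²/2)·2.3554) / 0.504006 = (0.291238 + 0.260091) / 0.504006 = 1.093893
d₂ = d₁ − σ√T = 1.093893 − 0.504006 = 0.589888
e^{−rT} = e^{−0.0565·2.3554} = 0.875395
N(d₁) = 0.862999,  N(d₂) = 0.722367
Call price V = S·N(d₁) − K·e^{−rT}·N(d₂) = 81.052876 − 44.385097 = 36.667779
Δ = N(d₁) = 0.862999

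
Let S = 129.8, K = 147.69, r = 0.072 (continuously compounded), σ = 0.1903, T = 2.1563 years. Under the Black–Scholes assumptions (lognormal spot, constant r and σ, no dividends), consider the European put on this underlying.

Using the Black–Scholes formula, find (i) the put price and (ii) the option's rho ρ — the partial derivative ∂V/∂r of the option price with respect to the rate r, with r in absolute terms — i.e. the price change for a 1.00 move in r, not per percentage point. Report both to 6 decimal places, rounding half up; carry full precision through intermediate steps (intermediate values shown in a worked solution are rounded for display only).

price = 12.625101
ρ = -141.358297

σ√T = 0.1903·√2.1563 = 0.279443
d₁ = (ln(S/K) + (r+σ²/2)T) / (σ√T) = (ln(129.8/147.69) + (0.072+0.1903²/2)·2.1563) / 0.279443 = (-0.129121 + 0.194298) / 0.279443 = 0.233239
d₂ = d₁ − σ√T = 0.233239 − 0.279443 = -0.046204
e^{−rT} = e^{−0.072·2.1563} = 0.856198
N(−d₁) = 0.407788,  N(−d₂) = 0.518426
Put price V = K·e^{−rT}·N(−d₂) − S·N(−d₁) = 65.555951 − 52.930850 = 12.625101
ρ = −K·T·e^{−rT}·N(−d₂) = -141.358297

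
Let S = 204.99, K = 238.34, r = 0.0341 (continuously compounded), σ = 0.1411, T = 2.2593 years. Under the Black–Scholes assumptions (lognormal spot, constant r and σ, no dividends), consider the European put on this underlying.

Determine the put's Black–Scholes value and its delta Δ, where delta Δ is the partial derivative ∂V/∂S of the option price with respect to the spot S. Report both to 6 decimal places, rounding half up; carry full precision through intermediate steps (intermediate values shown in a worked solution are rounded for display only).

σ√T = 0.1411·√2.2593 = 0.212087
d₁ = (ln(S/K) + (r+σ²/2)T) / (σ√T) = (ln(204.99/238.34) + (0.0341+0.1411²/2)·2.2593) / 0.212087 = (-0.150737 + 0.099533) / 0.212087 = -0.241431
d₂ = d₁ − σ√T = -0.241431 − 0.212087 = -0.453518
e^{−rT} = e^{−0.0341·2.2593} = 0.925851
N(−d₁) = 0.595390,  N(−d₂) = 0.674912
Put price V = K·e^{−rT}·N(−d₂) − S·N(−d₁) = 148.931058 − 122.048919 = 26.882139
Δ = −N(−d₁) = -0.595390

price = 26.882139
Δ = -0.595390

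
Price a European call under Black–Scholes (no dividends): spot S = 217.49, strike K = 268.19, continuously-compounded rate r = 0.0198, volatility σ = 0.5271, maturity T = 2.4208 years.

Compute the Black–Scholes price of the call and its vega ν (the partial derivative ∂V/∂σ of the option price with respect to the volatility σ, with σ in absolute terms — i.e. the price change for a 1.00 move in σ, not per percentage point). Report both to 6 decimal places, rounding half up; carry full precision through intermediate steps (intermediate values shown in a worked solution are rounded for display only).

price = 57.582157
ν = 131.970690

σ√T = 0.5271·√2.4208 = 0.820111
d₁ = (ln(S/K) + (r+σ²/2)T) / (σ√T) = (ln(217.49/268.19) + (0.0198+0.5271²/2)·2.4208) / 0.820111 = (-0.209543 + 0.384223) / 0.820111 = 0.212995
d₂ = d₁ − σ√T = 0.212995 − 0.820111 = -0.607115
e^{−rT} = e^{−0.0198·2.4208} = 0.953199
N(d₁) = 0.584335,  N(d₂) = 0.271887
Call price V = S·N(d₁) − K·e^{−rT}·N(d₂) = 127.086959 − 69.504802 = 57.582157
φ(d₁) = (1/√(2π))·e^{−d₁²/2} = 0.389995
ν = S·φ(d₁)·√T = 131.970690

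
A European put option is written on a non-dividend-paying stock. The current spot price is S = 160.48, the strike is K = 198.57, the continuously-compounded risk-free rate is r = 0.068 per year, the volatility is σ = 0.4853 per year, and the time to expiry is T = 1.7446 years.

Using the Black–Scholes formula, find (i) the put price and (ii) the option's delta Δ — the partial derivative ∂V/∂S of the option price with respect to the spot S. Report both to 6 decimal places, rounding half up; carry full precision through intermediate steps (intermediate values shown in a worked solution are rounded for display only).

σ√T = 0.4853·√1.7446 = 0.641000
d₁ = (ln(S/K) + (r+σ²/2)T) / (σ√T) = (ln(160.48/198.57) + (0.068+0.4853²/2)·1.7446) / 0.641000 = (-0.212972 + 0.324073) / 0.641000 = 0.173325
d₂ = d₁ − σ√T = 0.173325 − 0.641000 = -0.467676
e^{−rT} = e^{−0.068·1.7446} = 0.888134
N(−d₁) = 0.431198,  N(−d₂) = 0.679992
Put price V = K·e^{−rT}·N(−d₂) − S·N(−d₁) = 119.921126 − 69.198677 = 50.722448
Δ = −N(−d₁) = -0.431198

price = 50.722448
Δ = -0.431198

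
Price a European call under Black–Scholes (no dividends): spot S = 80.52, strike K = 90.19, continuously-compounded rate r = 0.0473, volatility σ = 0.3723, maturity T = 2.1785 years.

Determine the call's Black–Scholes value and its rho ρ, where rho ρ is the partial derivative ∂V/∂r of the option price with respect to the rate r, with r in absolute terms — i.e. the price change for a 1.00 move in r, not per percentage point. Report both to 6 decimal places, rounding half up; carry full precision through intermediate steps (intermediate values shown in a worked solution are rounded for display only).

σ√T = 0.3723·√2.1785 = 0.549505
d₁ = (ln(S/K) + (r+σ²/2)T) / (σ√T) = (ln(80.52/90.19) + (0.0473+0.3723²/2)·2.1785) / 0.549505 = (-0.113413 + 0.254021) / 0.549505 = 0.255881
d₂ = d₁ − σ√T = 0.255881 − 0.549505 = -0.293624
e^{−rT} = e^{−0.0473·2.1785} = 0.902088
N(d₁) = 0.600979,  N(d₂) = 0.384523
Call price V = S·N(d₁) − K·e^{−rT}·N(d₂) = 48.390808 − 31.284503 = 17.106304
ρ = K·T·e^{−rT}·N(d₂) = 68.153291

price = 17.106304
ρ = 68.153291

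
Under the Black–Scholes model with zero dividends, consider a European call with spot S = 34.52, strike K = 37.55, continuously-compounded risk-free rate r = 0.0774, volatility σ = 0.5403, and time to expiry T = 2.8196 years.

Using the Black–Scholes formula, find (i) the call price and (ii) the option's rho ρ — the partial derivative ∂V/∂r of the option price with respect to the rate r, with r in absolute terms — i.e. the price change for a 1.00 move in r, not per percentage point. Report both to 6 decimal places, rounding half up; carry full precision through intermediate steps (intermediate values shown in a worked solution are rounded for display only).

price = 13.601819
ρ = 32.333767

σ√T = 0.5403·√2.8196 = 0.907254
d₁ = (ln(S/K) + (r+σ²/2)T) / (σ√T) = (ln(34.52/37.55) + (0.0774+0.5403²/2)·2.8196) / 0.907254 = (-0.084135 + 0.629792) / 0.907254 = 0.601438
d₂ = d₁ − σ√T = 0.601438 − 0.907254 = -0.305815
e^{−rT} = e^{−0.0774·2.8196} = 0.803935
N(d₁) = 0.726226,  N(d₂) = 0.379873
Call price V = S·N(d₁) − K·e^{−rT}·N(d₂) = 25.069320 − 11.467502 = 13.601819
ρ = K·T·e^{−rT}·N(d₂) = 32.333767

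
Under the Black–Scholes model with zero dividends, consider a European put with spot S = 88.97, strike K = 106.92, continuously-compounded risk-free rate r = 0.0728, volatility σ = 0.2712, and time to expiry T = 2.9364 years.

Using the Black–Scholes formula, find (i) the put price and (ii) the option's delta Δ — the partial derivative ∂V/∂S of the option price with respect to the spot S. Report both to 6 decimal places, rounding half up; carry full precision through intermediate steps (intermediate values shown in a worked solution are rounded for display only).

price = 14.824923
Δ = -0.383274

σ√T = 0.2712·√2.9364 = 0.464726
d₁ = (ln(S/K) + (r+σ²/2)T) / (σ√T) = (ln(88.97/106.92) + (0.0728+0.2712²/2)·2.9364) / 0.464726 = (-0.183782 + 0.321755) / 0.464726 = 0.296892
d₂ = d₁ − σ√T = 0.296892 − 0.464726 = -0.167834
e^{−rT} = e^{−0.0728·2.9364} = 0.807534
N(−d₁) = 0.383274,  N(−d₂) = 0.566643
Put price V = K·e^{−rT}·N(−d₂) − S·N(−d₁) = 48.924852 − 34.099929 = 14.824923
Δ = −N(−d₁) = -0.383274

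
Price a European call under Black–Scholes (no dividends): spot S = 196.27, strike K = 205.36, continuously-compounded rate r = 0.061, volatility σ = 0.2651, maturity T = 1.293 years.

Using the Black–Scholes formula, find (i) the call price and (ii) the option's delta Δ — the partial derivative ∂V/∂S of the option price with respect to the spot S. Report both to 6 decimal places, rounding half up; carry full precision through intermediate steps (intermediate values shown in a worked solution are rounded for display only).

σ√T = 0.2651·√1.293 = 0.301446
d₁ = (ln(S/K) + (r+σ²/2)T) / (σ√T) = (ln(196.27/205.36) + (0.061+0.2651²/2)·1.293) / 0.301446 = (-0.045273 + 0.124308) / 0.301446 = 0.262185
d₂ = d₁ − σ√T = 0.262185 − 0.301446 = -0.039261
e^{−rT} = e^{−0.061·1.293} = 0.924157
N(d₁) = 0.603411,  N(d₂) = 0.484341
Call price V = S·N(d₁) − K·e^{−rT}·N(d₂) = 118.431381 − 91.920668 = 26.510713
Δ = N(d₁) = 0.603411

price = 26.510713
Δ = 0.603411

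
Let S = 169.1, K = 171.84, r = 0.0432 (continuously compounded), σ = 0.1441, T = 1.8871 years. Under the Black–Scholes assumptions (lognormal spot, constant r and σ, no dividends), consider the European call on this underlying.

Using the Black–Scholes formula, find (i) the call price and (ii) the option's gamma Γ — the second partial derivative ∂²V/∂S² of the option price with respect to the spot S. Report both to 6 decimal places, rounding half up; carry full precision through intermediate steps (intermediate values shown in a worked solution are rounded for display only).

σ√T = 0.1441·√1.8871 = 0.197953
d₁ = (ln(S/K) + (r+σ²/2)T) / (σ√T) = (ln(169.1/171.84) + (0.0432+0.1441²/2)·1.8871) / 0.197953 = (-0.016074 + 0.101115) / 0.197953 = 0.429607
d₂ = d₁ − σ√T = 0.429607 − 0.197953 = 0.231654
e^{−rT} = e^{−0.0432·1.8871} = 0.921712
N(d₁) = 0.666259,  N(d₂) = 0.591597
Call price V = S·N(d₁) − K·e^{−rT}·N(d₂) = 112.664415 − 93.701182 = 18.963233
φ(d₁) = (1/√(2π))·e^{−d₁²/2} = 0.363775
Γ = φ(d₁) / (S·σ·√T) = 0.010867

price = 18.963233
Γ = 0.010867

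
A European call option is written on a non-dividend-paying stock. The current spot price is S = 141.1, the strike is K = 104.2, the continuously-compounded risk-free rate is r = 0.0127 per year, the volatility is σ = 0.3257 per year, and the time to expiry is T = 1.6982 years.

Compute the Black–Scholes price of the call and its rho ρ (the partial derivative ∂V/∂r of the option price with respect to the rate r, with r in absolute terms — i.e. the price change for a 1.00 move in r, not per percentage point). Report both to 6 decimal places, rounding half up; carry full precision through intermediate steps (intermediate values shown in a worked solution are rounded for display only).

price = 45.544598
ρ = 122.924136

σ√T = 0.3257·√1.6982 = 0.424436
d₁ = (ln(S/K) + (r+σ²/2)T) / (σ√T) = (ln(141.1/104.2) + (0.0127+0.3257²/2)·1.6982) / 0.424436 = (0.303157 + 0.111640) / 0.424436 = 0.977290
d₂ = d₁ − σ√T = 0.977290 − 0.424436 = 0.552854
e^{−rT} = e^{−0.0127·1.6982} = 0.978664
N(d₁) = 0.835787,  N(d₂) = 0.709818
Call price V = S·N(d₁) − K·e^{−rT}·N(d₂) = 117.929556 − 72.384958 = 45.544598
ρ = K·T·e^{−rT}·N(d₂) = 122.924136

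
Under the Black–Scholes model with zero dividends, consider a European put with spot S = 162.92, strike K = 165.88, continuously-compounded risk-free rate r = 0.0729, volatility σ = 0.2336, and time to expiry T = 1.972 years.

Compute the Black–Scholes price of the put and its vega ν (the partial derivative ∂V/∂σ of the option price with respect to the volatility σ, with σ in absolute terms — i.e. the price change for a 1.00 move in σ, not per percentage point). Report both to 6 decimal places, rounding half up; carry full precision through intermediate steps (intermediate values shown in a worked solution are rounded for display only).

price = 11.780351
ν = 78.573848

σ√T = 0.2336·√1.972 = 0.328040
d₁ = (ln(S/K) + (r+σ²/2)T) / (σ√T) = (ln(162.92/165.88) + (0.0729+0.2336²/2)·1.972) / 0.328040 = (-0.018005 + 0.197564) / 0.328040 = 0.547368
d₂ = d₁ − σ√T = 0.547368 − 0.328040 = 0.219329
e^{−rT} = e^{−0.0729·1.972} = 0.866097
N(−d₁) = 0.292063,  N(−d₂) = 0.413197
Put price V = K·e^{−rT}·N(−d₂) − S·N(−d₁) = 59.363240 − 47.582889 = 11.780351
φ(d₁) = (1/√(2π))·e^{−d₁²/2} = 0.343439
ν = S·φ(d₁)·√T = 78.573848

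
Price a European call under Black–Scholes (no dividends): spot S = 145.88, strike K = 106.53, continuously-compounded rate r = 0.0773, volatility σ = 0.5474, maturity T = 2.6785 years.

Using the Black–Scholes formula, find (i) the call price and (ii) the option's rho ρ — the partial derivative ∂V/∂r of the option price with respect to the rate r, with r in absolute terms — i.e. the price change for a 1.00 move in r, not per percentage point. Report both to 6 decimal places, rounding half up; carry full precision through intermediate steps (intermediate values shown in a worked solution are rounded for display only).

price = 75.854953
ρ = 128.357933

σ√T = 0.5474·√2.6785 = 0.895882
d₁ = (ln(S/K) + (r+σ²/2)T) / (σ√T) = (ln(145.88/106.53) + (0.0773+0.5474²/2)·2.6785) / 0.895882 = (0.314358 + 0.608350) / 0.895882 = 1.029944
d₂ = d₁ − σ√T = 1.029944 − 0.895882 = 0.134062
e^{−rT} = e^{−0.0773·2.6785} = 0.812981
N(d₁) = 0.848482,  N(d₂) = 0.553323
Call price V = S·N(d₁) − K·e^{−rT}·N(d₂) = 123.776526 − 47.921573 = 75.854953
ρ = K·T·e^{−rT}·N(d₂) = 128.357933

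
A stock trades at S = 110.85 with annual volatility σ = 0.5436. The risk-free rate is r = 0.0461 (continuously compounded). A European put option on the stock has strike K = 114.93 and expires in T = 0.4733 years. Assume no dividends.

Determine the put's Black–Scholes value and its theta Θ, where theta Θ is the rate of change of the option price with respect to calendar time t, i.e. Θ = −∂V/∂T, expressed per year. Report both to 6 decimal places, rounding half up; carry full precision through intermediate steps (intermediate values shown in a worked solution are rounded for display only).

price = 17.372904
Θ = -14.225336

σ√T = 0.5436·√0.4733 = 0.373979
d₁ = (ln(S/K) + (r+σ²/2)T) / (σ√T) = (ln(110.85/114.93) + (0.0461+0.5436²/2)·0.4733) / 0.373979 = (-0.036145 + 0.091749) / 0.373979 = 0.148682
d₂ = d₁ − σ√T = 0.148682 − 0.373979 = -0.225297
e^{−rT} = e^{−0.0461·0.4733} = 0.978417
N(−d₁) = 0.440902,  N(−d₂) = 0.589126
Put price V = K·e^{−rT}·N(−d₂) − S·N(−d₁) = 66.246908 − 48.874005 = 17.372904
φ(d₁) = (1/√(2π))·e^{−d₁²/2} = 0.394557
Θ = −S·φ(d₁)·σ/(2√T) + r·K·e^{−rT}·N(−d₂) = −17.279319 + 3.053982 = -14.225336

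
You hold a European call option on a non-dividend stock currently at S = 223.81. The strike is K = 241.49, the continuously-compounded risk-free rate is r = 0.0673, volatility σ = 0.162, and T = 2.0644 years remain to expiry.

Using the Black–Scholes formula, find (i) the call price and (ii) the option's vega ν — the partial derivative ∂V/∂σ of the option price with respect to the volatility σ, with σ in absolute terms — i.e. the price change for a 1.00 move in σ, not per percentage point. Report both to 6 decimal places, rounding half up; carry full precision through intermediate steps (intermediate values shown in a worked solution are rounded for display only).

price = 27.652269
ν = 119.049293

σ√T = 0.162·√2.0644 = 0.232762
d₁ = (ln(S/K) + (r+σ²/2)T) / (σ√T) = (ln(223.81/241.49) + (0.0673+0.162²/2)·2.0644) / 0.232762 = (-0.076031 + 0.166023) / 0.232762 = 0.386629
d₂ = d₁ − σ√T = 0.386629 − 0.232762 = 0.153867
e^{−rT} = e^{−0.0673·2.0644} = 0.870285
N(d₁) = 0.650485,  N(d₂) = 0.561143
Call price V = S·N(d₁) − K·e^{−rT}·N(d₂) = 145.584977 − 117.932709 = 27.652269
φ(d₁) = (1/√(2π))·e^{−d₁²/2} = 0.370212
ν = S·φ(d₁)·√T = 119.049293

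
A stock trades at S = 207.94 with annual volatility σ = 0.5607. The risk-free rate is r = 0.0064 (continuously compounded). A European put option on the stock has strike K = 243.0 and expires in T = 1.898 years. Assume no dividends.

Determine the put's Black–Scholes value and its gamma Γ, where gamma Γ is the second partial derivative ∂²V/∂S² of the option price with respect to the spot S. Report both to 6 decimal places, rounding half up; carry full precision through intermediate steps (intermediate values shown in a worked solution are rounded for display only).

price = 84.517756
Γ = 0.002434

σ√T = 0.5607·√1.898 = 0.772465
d₁ = (ln(S/K) + (r+σ²/2)T) / (σ√T) = (ln(207.94/243.0) + (0.0064+0.5607²/2)·1.898) / 0.772465 = (-0.155812 + 0.310498) / 0.772465 = 0.200250
d₂ = d₁ − σ√T = 0.200250 − 0.772465 = -0.572215
e^{−rT} = e^{−0.0064·1.898} = 0.987926
N(−d₁) = 0.420642,  N(−d₂) = 0.716412
Put price V = K·e^{−rT}·N(−d₂) − S·N(−d₁) = 171.986148 − 87.468392 = 84.517756
φ(d₁) = (1/√(2π))·e^{−d₁²/2} = 0.391023
Γ = φ(d₁) / (S·σ·√T) = 0.002434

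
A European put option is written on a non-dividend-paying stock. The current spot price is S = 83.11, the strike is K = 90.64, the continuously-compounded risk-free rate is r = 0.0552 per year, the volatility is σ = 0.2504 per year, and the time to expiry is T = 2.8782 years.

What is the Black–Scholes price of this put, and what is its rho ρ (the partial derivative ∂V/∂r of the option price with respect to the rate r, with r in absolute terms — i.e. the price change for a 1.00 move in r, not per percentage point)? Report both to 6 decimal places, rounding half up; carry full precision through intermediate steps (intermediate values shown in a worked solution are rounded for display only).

price = 10.791996
ρ = -115.057463

σ√T = 0.2504·√2.8782 = 0.424810
d₁ = (ln(S/K) + (r+σ²/2)T) / (σ√T) = (ln(83.11/90.64) + (0.0552+0.2504²/2)·2.8782) / 0.424810 = (-0.086731 + 0.249108) / 0.424810 = 0.382236
d₂ = d₁ − σ√T = 0.382236 − 0.424810 = -0.042574
e^{−rT} = e^{−0.0552·2.8782} = 0.853102
N(−d₁) = 0.351143,  N(−d₂) = 0.516979
Put price V = K·e^{−rT}·N(−d₂) − S·N(−d₁) = 39.975493 − 29.183497 = 10.791996
ρ = −K·T·e^{−rT}·N(−d₂) = -115.057463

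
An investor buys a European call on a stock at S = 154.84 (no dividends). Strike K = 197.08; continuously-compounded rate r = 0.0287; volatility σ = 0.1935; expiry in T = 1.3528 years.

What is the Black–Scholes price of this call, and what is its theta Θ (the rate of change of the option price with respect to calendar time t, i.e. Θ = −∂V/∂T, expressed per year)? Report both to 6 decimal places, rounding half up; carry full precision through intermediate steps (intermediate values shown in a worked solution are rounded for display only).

σ√T = 0.1935·√1.3528 = 0.225060
d₁ = (ln(S/K) + (r+σ²/2)T) / (σ√T) = (ln(154.84/197.08) + (0.0287+0.1935²/2)·1.3528) / 0.225060 = (-0.241217 + 0.064151) / 0.225060 = -0.786752
d₂ = d₁ − σ√T = -0.786752 − 0.225060 = -1.011811
e^{−rT} = e^{−0.0287·1.3528} = 0.961919
N(d₁) = 0.215714,  N(d₂) = 0.155814
Call price V = S·N(d₁) − K·e^{−rT}·N(d₂) = 33.401096 − 29.538451 = 3.862646
φ(d₁) = (1/√(2π))·e^{−d₁²/2} = 0.292753
Θ = −S·φ(d₁)·σ/(2√T) − r·K·e^{−rT}·N(d₂) = −3.770665 − 0.847754 = -4.618419

price = 3.862646
Θ = -4.618419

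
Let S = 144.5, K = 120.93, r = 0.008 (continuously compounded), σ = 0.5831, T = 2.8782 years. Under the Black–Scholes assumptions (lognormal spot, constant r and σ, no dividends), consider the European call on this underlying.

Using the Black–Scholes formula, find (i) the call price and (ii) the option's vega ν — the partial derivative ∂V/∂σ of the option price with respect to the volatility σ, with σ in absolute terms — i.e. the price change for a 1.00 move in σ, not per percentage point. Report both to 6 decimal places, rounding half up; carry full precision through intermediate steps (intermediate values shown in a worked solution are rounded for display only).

price = 63.896593
ν = 76.660768

σ√T = 0.5831·√2.8782 = 0.989244
d₁ = (ln(S/K) + (r+σ²/2)T) / (σ√T) = (ln(144.5/120.93) + (0.008+0.5831²/2)·2.8782) / 0.989244 = (0.178068 + 0.512328) / 0.989244 = 0.697902
d₂ = d₁ − σ√T = 0.697902 − 0.989244 = -0.291342
e^{−rT} = e^{−0.008·2.8782} = 0.977237
N(d₁) = 0.757381,  N(d₂) = 0.385395
Call price V = S·N(d₁) − K·e^{−rT}·N(d₂) = 109.441510 − 45.544917 = 63.896593
φ(d₁) = (1/√(2π))·e^{−d₁²/2} = 0.312712
ν = S·φ(d₁)·√T = 76.660768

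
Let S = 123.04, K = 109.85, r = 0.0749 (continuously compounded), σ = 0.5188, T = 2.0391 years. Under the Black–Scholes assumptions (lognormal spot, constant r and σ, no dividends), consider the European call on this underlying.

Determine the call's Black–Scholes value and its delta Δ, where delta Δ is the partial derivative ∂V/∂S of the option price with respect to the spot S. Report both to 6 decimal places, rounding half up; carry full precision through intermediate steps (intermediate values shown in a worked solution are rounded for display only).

σ√T = 0.5188·√2.0391 = 0.740831
d₁ = (ln(S/K) + (r+σ²/2)T) / (σ√T) = (ln(123.04/109.85) + (0.0749+0.5188²/2)·2.0391) / 0.740831 = (0.113394 + 0.427144) / 0.740831 = 0.729637
d₂ = d₁ − σ√T = 0.729637 − 0.740831 = -0.011194
e^{−rT} = e^{−0.0749·2.0391} = 0.858363
N(d₁) = 0.767194,  N(d₂) = 0.495534
Call price V = S·N(d₁) − K·e^{−rT}·N(d₂) = 94.395537 − 46.724485 = 47.671053
Δ = N(d₁) = 0.767194

price = 47.671053
Δ = 0.767194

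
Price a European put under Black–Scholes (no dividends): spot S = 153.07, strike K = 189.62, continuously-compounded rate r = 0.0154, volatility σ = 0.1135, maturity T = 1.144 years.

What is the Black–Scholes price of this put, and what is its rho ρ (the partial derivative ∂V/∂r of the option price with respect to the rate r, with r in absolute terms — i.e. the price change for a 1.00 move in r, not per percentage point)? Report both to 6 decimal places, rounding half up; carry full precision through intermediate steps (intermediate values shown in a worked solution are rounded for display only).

σ√T = 0.1135·√1.144 = 0.121397
d₁ = (ln(S/K) + (r+σ²/2)T) / (σ√T) = (ln(153.07/189.62) + (0.0154+0.1135²/2)·1.144) / 0.121397 = (-0.214127 + 0.024986) / 0.121397 = -1.558029
d₂ = d₁ − σ√T = -1.558029 − 0.121397 = -1.679427
e^{−rT} = e^{−0.0154·1.144} = 0.982537
N(−d₁) = 0.940387,  N(−d₂) = 0.953466
Put price V = K·e^{−rT}·N(−d₂) − S·N(−d₁) = 177.638834 − 143.945016 = 33.693818
ρ = −K·T·e^{−rT}·N(−d₂) = -203.218826

price = 33.693818
ρ = -203.218826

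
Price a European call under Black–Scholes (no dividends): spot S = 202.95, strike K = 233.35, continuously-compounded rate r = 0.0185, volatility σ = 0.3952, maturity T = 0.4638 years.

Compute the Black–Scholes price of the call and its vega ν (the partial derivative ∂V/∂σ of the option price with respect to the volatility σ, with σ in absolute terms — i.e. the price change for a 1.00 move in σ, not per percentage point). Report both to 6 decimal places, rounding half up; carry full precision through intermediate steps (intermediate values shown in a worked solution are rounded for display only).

price = 11.722300
ν = 51.824477

σ√T = 0.3952·√0.4638 = 0.269143
d₁ = (ln(S/K) + (r+σ²/2)T) / (σ√T) = (ln(202.95/233.35) + (0.0185+0.3952²/2)·0.4638) / 0.269143 = (-0.139580 + 0.044799) / 0.269143 = -0.352158
d₂ = d₁ − σ√T = -0.352158 − 0.269143 = -0.621300
e^{−rT} = e^{−0.0185·0.4638} = 0.991456
N(d₁) = 0.362360,  N(d₂) = 0.267201
Call price V = S·N(d₁) − K·e^{−rT}·N(d₂) = 73.540941 − 61.818641 = 11.722300
φ(d₁) = (1/√(2π))·e^{−d₁²/2} = 0.374956
ν = S·φ(d₁)·√T = 51.824477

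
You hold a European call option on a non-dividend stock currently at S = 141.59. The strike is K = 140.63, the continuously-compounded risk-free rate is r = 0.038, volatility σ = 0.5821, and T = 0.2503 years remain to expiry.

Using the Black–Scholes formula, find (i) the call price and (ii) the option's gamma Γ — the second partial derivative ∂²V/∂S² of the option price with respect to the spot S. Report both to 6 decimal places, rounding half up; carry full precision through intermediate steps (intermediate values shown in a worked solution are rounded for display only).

σ√T = 0.5821·√0.2503 = 0.291225
d₁ = (ln(S/K) + (r+σ²/2)T) / (σ√T) = (ln(141.59/140.63) + (0.038+0.5821²/2)·0.2503) / 0.291225 = (0.006803 + 0.051917) / 0.291225 = 0.201633
d₂ = d₁ − σ√T = 0.201633 − 0.291225 = -0.089592
e^{−rT} = e^{−0.038·0.2503} = 0.990534
N(d₁) = 0.579898,  N(d₂) = 0.464306
Call price V = S·N(d₁) − K·e^{−rT}·N(d₂) = 82.107787 − 64.677235 = 17.430552
φ(d₁) = (1/√(2π))·e^{−d₁²/2} = 0.390914
Γ = φ(d₁) / (S·σ·√T) = 0.009480

price = 17.430552
Γ = 0.009480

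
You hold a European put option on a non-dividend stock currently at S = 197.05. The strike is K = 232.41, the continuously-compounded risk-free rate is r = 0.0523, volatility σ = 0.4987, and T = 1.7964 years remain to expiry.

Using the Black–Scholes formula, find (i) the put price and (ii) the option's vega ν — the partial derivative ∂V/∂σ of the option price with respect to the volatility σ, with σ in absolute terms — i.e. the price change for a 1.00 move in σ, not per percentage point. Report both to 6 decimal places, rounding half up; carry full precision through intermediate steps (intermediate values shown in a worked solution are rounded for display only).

σ√T = 0.4987·√1.7964 = 0.668407
d₁ = (ln(S/K) + (r+σ²/2)T) / (σ√T) = (ln(197.05/232.41) + (0.0523+0.4987²/2)·1.7964) / 0.668407 = (-0.165046 + 0.317336) / 0.668407 = 0.227840
d₂ = d₁ − σ√T = 0.227840 − 0.668407 = -0.440567
e^{−rT} = e^{−0.0523·1.7964} = 0.910327
N(−d₁) = 0.409885,  N(−d₂) = 0.670237
Put price V = K·e^{−rT}·N(−d₂) − S·N(−d₁) = 141.801304 − 80.767877 = 61.033427
φ(d₁) = (1/√(2π))·e^{−d₁²/2} = 0.388721
ν = S·φ(d₁)·√T = 102.663402

price = 61.033427
ν = 102.663402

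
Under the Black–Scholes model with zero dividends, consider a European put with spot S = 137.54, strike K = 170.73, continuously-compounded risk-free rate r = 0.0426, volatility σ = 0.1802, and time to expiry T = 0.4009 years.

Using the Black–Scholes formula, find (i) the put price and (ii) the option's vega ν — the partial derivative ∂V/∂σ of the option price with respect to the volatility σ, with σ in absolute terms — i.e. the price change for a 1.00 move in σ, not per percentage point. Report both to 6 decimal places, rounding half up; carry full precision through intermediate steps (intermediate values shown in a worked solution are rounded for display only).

price = 30.582545
ν = 8.360249

σ√T = 0.1802·√0.4009 = 0.114097
d₁ = (ln(S/K) + (r+σ²/2)T) / (σ√T) = (ln(137.54/170.73) + (0.0426+0.1802²/2)·0.4009) / 0.114097 = (-0.216169 + 0.023587) / 0.114097 = -1.687878
d₂ = d₁ − σ√T = -1.687878 − 0.114097 = -1.801975
e^{−rT} = e^{−0.0426·0.4009} = 0.983067
N(−d₁) = 0.954283,  N(−d₂) = 0.964225
Put price V = K·e^{−rT}·N(−d₂) − S·N(−d₁) = 161.834587 − 131.252042 = 30.582545
φ(d₁) = (1/√(2π))·e^{−d₁²/2} = 0.096000
ν = S·φ(d₁)·√T = 8.360249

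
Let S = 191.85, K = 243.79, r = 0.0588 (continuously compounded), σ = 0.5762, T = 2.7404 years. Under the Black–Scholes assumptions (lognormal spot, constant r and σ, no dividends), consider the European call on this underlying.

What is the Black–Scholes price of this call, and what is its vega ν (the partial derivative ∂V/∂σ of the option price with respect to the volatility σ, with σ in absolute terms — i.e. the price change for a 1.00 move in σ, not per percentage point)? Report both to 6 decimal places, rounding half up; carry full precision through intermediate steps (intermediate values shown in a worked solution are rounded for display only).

price = 65.599261
ν = 117.207341

σ√T = 0.5762·√2.7404 = 0.953850
d₁ = (ln(S/K) + (r+σ²/2)T) / (σ√T) = (ln(191.85/243.79) + (0.0588+0.5762²/2)·2.7404) / 0.953850 = (-0.239593 + 0.616051) / 0.953850 = 0.394671
d₂ = d₁ − σ√T = 0.394671 − 0.953850 = -0.559179
e^{−rT} = e^{−0.0588·2.7404} = 0.851177
N(d₁) = 0.653457,  N(d₂) = 0.288020
Call price V = S·N(d₁) − K·e^{−rT}·N(d₂) = 125.365776 − 59.766515 = 65.599261
φ(d₁) = (1/√(2π))·e^{−d₁²/2} = 0.369051
ν = S·φ(d₁)·√T = 117.207341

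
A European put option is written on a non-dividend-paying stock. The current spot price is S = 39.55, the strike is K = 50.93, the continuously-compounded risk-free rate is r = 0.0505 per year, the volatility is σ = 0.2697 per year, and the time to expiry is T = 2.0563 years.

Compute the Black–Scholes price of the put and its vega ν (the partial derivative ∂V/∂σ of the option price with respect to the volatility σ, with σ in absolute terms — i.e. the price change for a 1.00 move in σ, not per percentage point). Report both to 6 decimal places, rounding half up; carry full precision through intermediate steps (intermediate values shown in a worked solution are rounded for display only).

price = 10.203470
ν = 22.212339

σ√T = 0.2697·√2.0563 = 0.386745
d₁ = (ln(S/K) + (r+σ²/2)T) / (σ√T) = (ln(39.55/50.93) + (0.0505+0.2697²/2)·2.0563) / 0.386745 = (-0.252886 + 0.178629) / 0.386745 = -0.192007
d₂ = d₁ − σ√T = -0.192007 − 0.386745 = -0.578751
e^{−rT} = e^{−0.0505·2.0563} = 0.901367
N(−d₁) = 0.576132,  N(−d₂) = 0.718622
Put price V = K·e^{−rT}·N(−d₂) − S·N(−d₁) = 32.989475 − 22.786005 = 10.203470
φ(d₁) = (1/√(2π))·e^{−d₁²/2} = 0.391656
ν = S·φ(d₁)·√T = 22.212339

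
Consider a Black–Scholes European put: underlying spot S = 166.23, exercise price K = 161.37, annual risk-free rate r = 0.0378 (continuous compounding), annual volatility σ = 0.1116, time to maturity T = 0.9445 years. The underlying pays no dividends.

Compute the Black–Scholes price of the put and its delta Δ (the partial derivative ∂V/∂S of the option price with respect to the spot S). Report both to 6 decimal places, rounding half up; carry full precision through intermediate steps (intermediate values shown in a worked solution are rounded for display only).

price = 2.927721
Δ = -0.255594

σ√T = 0.1116·√0.9445 = 0.108459
d₁ = (ln(S/K) + (r+σ²/2)T) / (σ√T) = (ln(166.23/161.37) + (0.0378+0.1116²/2)·0.9445) / 0.108459 = (0.029673 + 0.041584) / 0.108459 = 0.656989
d₂ = d₁ − σ√T = 0.656989 − 0.108459 = 0.548530
e^{−rT} = e^{−0.0378·0.9445} = 0.964928
N(−d₁) = 0.255594,  N(−d₂) = 0.291664
Put price V = K·e^{−rT}·N(−d₂) − S·N(−d₁) = 45.415124 − 42.487404 = 2.927721
Δ = −N(−d₁) = -0.255594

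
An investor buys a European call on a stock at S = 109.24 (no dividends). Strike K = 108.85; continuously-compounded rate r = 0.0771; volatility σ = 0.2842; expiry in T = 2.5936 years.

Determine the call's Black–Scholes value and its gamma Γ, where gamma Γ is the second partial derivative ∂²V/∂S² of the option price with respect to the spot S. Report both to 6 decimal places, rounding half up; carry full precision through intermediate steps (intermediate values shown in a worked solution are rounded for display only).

price = 29.721009
Γ = 0.006360

σ√T = 0.2842·√2.5936 = 0.457694
d₁ = (ln(S/K) + (r+σ²/2)T) / (σ√T) = (ln(109.24/108.85) + (0.0771+0.2842²/2)·2.5936) / 0.457694 = (0.003577 + 0.304709) / 0.457694 = 0.673561
d₂ = d₁ − σ√T = 0.673561 − 0.457694 = 0.215867
e^{−rT} = e^{−0.0771·2.5936} = 0.818758
N(d₁) = 0.749705,  N(d₂) = 0.585454
Call price V = S·N(d₁) − K·e^{−rT}·N(d₂) = 81.897754 − 52.176745 = 29.721009
φ(d₁) = (1/√(2π))·e^{−d₁²/2} = 0.317976
Γ = φ(d₁) / (S·σ·√T) = 0.006360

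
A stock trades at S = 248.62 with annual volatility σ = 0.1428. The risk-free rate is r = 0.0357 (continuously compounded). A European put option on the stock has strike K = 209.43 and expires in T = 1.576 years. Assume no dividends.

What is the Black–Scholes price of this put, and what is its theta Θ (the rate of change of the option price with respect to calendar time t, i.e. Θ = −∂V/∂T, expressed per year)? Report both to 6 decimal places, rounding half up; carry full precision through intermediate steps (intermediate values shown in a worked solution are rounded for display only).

price = 1.921161
Θ = -1.396751

σ√T = 0.1428·√1.576 = 0.179269
d₁ = (ln(S/K) + (r+σ²/2)T) / (σ√T) = (ln(248.62/209.43) + (0.0357+0.1428²/2)·1.576) / 0.179269 = (0.171536 + 0.072332) / 0.179269 = 1.360343
d₂ = d₁ − σ√T = 1.360343 − 0.179269 = 1.181074
e^{−rT} = e^{−0.0357·1.576} = 0.945290
N(−d₁) = 0.086861,  N(−d₂) = 0.118787
Put price V = K·e^{−rT}·N(−d₂) − S·N(−d₁) = 23.516451 − 21.595290 = 1.921161
φ(d₁) = (1/√(2π))·e^{−d₁²/2} = 0.158151
Θ = −S·φ(d₁)·σ/(2√T) + r·K·e^{−rT}·N(−d₂) = −2.236288 + 0.839537 = -1.396751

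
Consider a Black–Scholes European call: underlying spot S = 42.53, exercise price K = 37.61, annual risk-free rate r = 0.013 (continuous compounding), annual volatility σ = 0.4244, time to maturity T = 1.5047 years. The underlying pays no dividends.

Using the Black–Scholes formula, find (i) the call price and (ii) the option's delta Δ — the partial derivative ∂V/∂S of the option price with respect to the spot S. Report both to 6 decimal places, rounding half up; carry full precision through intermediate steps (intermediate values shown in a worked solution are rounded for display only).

σ√T = 0.4244·√1.5047 = 0.520595
d₁ = (ln(S/K) + (r+σ²/2)T) / (σ√T) = (ln(42.53/37.61) + (0.013+0.4244²/2)·1.5047) / 0.520595 = (0.122940 + 0.155071) / 0.520595 = 0.534024
d₂ = d₁ − σ√T = 0.534024 − 0.520595 = 0.013429
e^{−rT} = e^{−0.013·1.5047} = 0.980629
N(d₁) = 0.703338,  N(d₂) = 0.505357
Call price V = S·N(d₁) − K·e^{−rT}·N(d₂) = 29.912951 − 18.638310 = 11.274641
Δ = N(d₁) = 0.703338

price = 11.274641
Δ = 0.703338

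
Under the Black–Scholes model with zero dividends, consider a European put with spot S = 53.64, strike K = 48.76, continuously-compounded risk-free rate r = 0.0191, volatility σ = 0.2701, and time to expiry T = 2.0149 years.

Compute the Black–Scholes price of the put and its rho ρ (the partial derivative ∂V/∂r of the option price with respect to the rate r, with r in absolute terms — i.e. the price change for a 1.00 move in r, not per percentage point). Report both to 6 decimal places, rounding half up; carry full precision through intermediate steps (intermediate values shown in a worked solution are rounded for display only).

price = 4.737989
ρ = -41.354368

σ√T = 0.2701·√2.0149 = 0.383399
d₁ = (ln(S/K) + (r+σ²/2)T) / (σ√T) = (ln(53.64/48.76) + (0.0191+0.2701²/2)·2.0149) / 0.383399 = (0.095385 + 0.111982) / 0.383399 = 0.540864
d₂ = d₁ − σ√T = 0.540864 − 0.383399 = 0.157465
e^{−rT} = e^{−0.0191·2.0149} = 0.962247
N(−d₁) = 0.294301,  N(−d₂) = 0.437439
Put price V = K·e^{−rT}·N(−d₂) − S·N(−d₁) = 20.524278 − 15.786289 = 4.737989
ρ = −K·T·e^{−rT}·N(−d₂) = -41.354368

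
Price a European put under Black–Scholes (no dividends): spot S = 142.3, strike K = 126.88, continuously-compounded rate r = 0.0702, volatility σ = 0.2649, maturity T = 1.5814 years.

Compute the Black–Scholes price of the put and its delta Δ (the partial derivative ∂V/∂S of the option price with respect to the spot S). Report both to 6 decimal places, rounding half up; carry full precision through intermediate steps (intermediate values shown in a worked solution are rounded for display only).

price = 6.234867
Δ = -0.199301

σ√T = 0.2649·√1.5814 = 0.333122
d₁ = (ln(S/K) + (r+σ²/2)T) / (σ√T) = (ln(142.3/126.88) + (0.0702+0.2649²/2)·1.5814) / 0.333122 = (0.114696 + 0.166499) / 0.333122 = 0.844121
d₂ = d₁ − σ√T = 0.844121 − 0.333122 = 0.511000
e^{−rT} = e^{−0.0702·1.5814} = 0.894926
N(−d₁) = 0.199301,  N(−d₂) = 0.304676
Put price V = K·e^{−rT}·N(−d₂) − S·N(−d₁) = 34.595376 − 28.360508 = 6.234867
Δ = −N(−d₁) = -0.199301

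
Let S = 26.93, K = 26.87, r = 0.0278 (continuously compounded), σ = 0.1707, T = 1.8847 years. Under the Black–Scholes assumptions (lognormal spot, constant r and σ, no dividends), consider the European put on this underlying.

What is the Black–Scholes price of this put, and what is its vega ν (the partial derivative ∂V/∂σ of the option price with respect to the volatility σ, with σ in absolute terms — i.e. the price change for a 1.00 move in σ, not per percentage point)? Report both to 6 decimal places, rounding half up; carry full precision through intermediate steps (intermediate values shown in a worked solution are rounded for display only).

σ√T = 0.1707·√1.8847 = 0.234344
d₁ = (ln(S/K) + (r+σ²/2)T) / (σ√T) = (ln(26.93/26.87) + (0.0278+0.1707²/2)·1.8847) / 0.234344 = (0.002230 + 0.079853) / 0.234344 = 0.350270
d₂ = d₁ − σ√T = 0.350270 − 0.234344 = 0.115925
e^{−rT} = e^{−0.0278·1.8847} = 0.948954
N(−d₁) = 0.363068,  N(−d₂) = 0.453856
Put price V = K·e^{−rT}·N(−d₂) − S·N(−d₁) = 11.572598 − 9.777423 = 1.795174
φ(d₁) = (1/√(2π))·e^{−d₁²/2} = 0.375205
ν = S·φ(d₁)·√T = 13.871581

price = 1.795174
ν = 13.871581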